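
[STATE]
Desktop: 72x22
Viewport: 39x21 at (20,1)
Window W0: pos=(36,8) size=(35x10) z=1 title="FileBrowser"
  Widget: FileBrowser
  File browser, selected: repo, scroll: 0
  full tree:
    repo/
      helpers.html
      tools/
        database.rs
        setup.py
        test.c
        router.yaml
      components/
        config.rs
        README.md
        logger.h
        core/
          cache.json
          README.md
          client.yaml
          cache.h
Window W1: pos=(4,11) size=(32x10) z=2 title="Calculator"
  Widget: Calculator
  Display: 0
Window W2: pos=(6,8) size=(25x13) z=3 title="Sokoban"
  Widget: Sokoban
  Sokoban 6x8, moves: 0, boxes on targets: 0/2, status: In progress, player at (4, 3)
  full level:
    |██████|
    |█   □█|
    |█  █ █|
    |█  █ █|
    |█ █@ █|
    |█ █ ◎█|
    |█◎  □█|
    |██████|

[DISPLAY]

                                       
                                       
                                       
                                       
                                       
                                       
                                       
━━━━━━━━━━┓     ┏━━━━━━━━━━━━━━━━━━━━━━
          ┃     ┃ FileBrowser          
──────────┨     ┠──────────────────────
          ┃━━━━┓┃> [-] repo/           
          ┃    ┃┃    helpers.html      
          ┃────┨┃    [+] tools/        
          ┃   0┃┃    [+] components/   
          ┃    ┃┃                      
          ┃    ┃┃                      
          ┃    ┃┗━━━━━━━━━━━━━━━━━━━━━━
          ┃    ┃                       
          ┃    ┃                       
━━━━━━━━━━┛━━━━┛                       
                                       


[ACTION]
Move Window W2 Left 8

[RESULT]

                                       
                                       
                                       
                                       
                                       
                                       
                                       
━━━━┓           ┏━━━━━━━━━━━━━━━━━━━━━━
    ┃           ┃ FileBrowser          
────┨           ┠──────────────────────
    ┃━━━━━━━━━━┓┃> [-] repo/           
    ┃          ┃┃    helpers.html      
    ┃──────────┨┃    [+] tools/        
    ┃         0┃┃    [+] components/   
    ┃          ┃┃                      
    ┃          ┃┃                      
    ┃          ┃┗━━━━━━━━━━━━━━━━━━━━━━
    ┃          ┃                       
    ┃          ┃                       
━━━━┛━━━━━━━━━━┛                       
                                       


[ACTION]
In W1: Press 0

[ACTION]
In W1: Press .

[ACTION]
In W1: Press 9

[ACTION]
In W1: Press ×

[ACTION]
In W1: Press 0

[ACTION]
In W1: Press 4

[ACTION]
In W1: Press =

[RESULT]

                                       
                                       
                                       
                                       
                                       
                                       
                                       
━━━━┓           ┏━━━━━━━━━━━━━━━━━━━━━━
    ┃           ┃ FileBrowser          
────┨           ┠──────────────────────
    ┃━━━━━━━━━━┓┃> [-] repo/           
    ┃          ┃┃    helpers.html      
    ┃──────────┨┃    [+] tools/        
    ┃       3.6┃┃    [+] components/   
    ┃          ┃┃                      
    ┃          ┃┃                      
    ┃          ┃┗━━━━━━━━━━━━━━━━━━━━━━
    ┃          ┃                       
    ┃          ┃                       
━━━━┛━━━━━━━━━━┛                       
                                       


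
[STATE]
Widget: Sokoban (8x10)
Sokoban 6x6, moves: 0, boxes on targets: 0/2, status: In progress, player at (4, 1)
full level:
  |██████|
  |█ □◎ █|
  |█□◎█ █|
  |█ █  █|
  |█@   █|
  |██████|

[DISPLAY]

██████  
█ □◎ █  
█□◎█ █  
█ █  █  
█@   █  
██████  
Moves: 0
        
        
        


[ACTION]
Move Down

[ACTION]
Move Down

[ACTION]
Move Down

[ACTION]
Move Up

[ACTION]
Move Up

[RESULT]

██████  
█□□◎ █  
█@◎█ █  
█ █  █  
█    █  
██████  
Moves: 2
        
        
        


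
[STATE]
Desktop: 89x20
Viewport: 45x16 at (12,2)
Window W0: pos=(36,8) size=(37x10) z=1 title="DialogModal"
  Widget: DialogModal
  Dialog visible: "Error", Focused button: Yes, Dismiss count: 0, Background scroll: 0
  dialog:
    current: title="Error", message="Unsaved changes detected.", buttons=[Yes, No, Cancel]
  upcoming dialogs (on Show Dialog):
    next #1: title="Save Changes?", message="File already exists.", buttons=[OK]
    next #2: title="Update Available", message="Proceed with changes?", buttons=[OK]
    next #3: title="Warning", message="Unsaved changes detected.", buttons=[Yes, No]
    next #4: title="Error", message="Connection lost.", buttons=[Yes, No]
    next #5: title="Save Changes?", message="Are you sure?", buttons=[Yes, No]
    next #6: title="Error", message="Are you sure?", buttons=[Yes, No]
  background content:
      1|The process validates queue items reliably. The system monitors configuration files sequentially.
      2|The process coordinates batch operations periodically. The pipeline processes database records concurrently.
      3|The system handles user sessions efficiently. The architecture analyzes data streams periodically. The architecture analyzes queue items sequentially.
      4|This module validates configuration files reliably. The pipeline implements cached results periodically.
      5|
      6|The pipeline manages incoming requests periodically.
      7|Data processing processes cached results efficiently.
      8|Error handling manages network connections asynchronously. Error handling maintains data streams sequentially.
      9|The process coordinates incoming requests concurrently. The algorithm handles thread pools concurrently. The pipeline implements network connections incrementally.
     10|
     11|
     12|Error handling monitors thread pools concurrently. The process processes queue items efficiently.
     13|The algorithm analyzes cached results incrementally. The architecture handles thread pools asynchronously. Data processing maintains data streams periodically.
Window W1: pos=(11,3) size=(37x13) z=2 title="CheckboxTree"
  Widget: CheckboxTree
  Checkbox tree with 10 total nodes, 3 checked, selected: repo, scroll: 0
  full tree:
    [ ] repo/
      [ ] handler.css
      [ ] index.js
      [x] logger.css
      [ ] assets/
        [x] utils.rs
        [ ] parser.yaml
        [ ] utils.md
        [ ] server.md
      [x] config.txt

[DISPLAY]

                                             
━━━━━━━━━━━━━━━━━━━━━━━━━━━━━━━━━━━┓         
 CheckboxTree                      ┃         
───────────────────────────────────┨         
>[-] repo/                         ┃         
   [ ] handler.css                 ┃         
   [ ] index.js                    ┃━━━━━━━━━
   [x] logger.css                  ┃l        
   [-] assets/                     ┃─────────
     [x] utils.rs                  ┃─────────
     [ ] parser.yaml               ┃    Error
     [ ] utils.md                  ┃d changes
     [ ] server.md                 ┃s]  No   
━━━━━━━━━━━━━━━━━━━━━━━━━━━━━━━━━━━┛─────────
                        ┃The pipeline manages
                        ┗━━━━━━━━━━━━━━━━━━━━


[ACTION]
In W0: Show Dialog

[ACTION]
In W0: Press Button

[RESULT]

                                             
━━━━━━━━━━━━━━━━━━━━━━━━━━━━━━━━━━━┓         
 CheckboxTree                      ┃         
───────────────────────────────────┨         
>[-] repo/                         ┃         
   [ ] handler.css                 ┃         
   [ ] index.js                    ┃━━━━━━━━━
   [x] logger.css                  ┃l        
   [-] assets/                     ┃─────────
     [x] utils.rs                  ┃ validate
     [ ] parser.yaml               ┃ coordina
     [ ] utils.md                  ┃handles u
     [ ] server.md                 ┃ validate
━━━━━━━━━━━━━━━━━━━━━━━━━━━━━━━━━━━┛         
                        ┃The pipeline manages
                        ┗━━━━━━━━━━━━━━━━━━━━


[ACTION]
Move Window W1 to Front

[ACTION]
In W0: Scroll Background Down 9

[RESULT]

                                             
━━━━━━━━━━━━━━━━━━━━━━━━━━━━━━━━━━━┓         
 CheckboxTree                      ┃         
───────────────────────────────────┨         
>[-] repo/                         ┃         
   [ ] handler.css                 ┃         
   [ ] index.js                    ┃━━━━━━━━━
   [x] logger.css                  ┃l        
   [-] assets/                     ┃─────────
     [x] utils.rs                  ┃         
     [ ] parser.yaml               ┃         
     [ ] utils.md                  ┃ing monit
     [ ] server.md                 ┃hm analyz
━━━━━━━━━━━━━━━━━━━━━━━━━━━━━━━━━━━┛         
                        ┃                    
                        ┗━━━━━━━━━━━━━━━━━━━━


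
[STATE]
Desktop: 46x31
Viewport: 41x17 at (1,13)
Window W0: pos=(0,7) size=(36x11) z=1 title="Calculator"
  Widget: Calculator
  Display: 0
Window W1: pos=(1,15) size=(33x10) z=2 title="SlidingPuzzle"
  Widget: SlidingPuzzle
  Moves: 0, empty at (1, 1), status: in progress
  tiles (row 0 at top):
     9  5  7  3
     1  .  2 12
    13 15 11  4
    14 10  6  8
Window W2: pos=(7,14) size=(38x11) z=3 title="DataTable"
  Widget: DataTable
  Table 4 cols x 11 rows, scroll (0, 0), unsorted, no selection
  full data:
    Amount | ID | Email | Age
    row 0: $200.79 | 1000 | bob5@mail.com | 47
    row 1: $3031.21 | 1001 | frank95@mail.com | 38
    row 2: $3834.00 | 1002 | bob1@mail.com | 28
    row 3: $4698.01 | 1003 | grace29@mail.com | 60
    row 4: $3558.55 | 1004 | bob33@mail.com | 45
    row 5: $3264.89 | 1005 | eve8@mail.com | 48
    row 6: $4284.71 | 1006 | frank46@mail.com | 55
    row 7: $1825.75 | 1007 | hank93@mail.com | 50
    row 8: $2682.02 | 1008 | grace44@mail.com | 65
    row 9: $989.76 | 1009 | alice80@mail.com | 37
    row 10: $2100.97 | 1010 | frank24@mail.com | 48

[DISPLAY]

├───┼───┼───┼───┤                 ┃      
│ 4 │ ┏━━━━━━━━━━━━━━━━━━━━━━━━━━━━━━━━━━
┏━━━━━┃ DataTable                        
┃ Slid┠──────────────────────────────────
┠─────┃Amount  │ID  │Email           │Age
┃┌────┃────────┼────┼────────────────┼───
┃│  9 ┃$200.79 │1000│bob5@mail.com   │47 
┃├────┃$3031.21│1001│frank95@mail.com│38 
┃│  1 ┃$3834.00│1002│bob1@mail.com   │28 
┃├────┃$4698.01│1003│grace29@mail.com│60 
┃│ 13 ┃$3558.55│1004│bob33@mail.com  │45 
┗━━━━━┗━━━━━━━━━━━━━━━━━━━━━━━━━━━━━━━━━━
                                         
                                         
                                         
                                         
                                         


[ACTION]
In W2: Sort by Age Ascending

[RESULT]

├───┼───┼───┼───┤                 ┃      
│ 4 │ ┏━━━━━━━━━━━━━━━━━━━━━━━━━━━━━━━━━━
┏━━━━━┃ DataTable                        
┃ Slid┠──────────────────────────────────
┠─────┃Amount  │ID  │Email           │Ag▲
┃┌────┃────────┼────┼────────────────┼───
┃│  9 ┃$3834.00│1002│bob1@mail.com   │28 
┃├────┃$989.76 │1009│alice80@mail.com│37 
┃│  1 ┃$3031.21│1001│frank95@mail.com│38 
┃├────┃$3558.55│1004│bob33@mail.com  │45 
┃│ 13 ┃$200.79 │1000│bob5@mail.com   │47 
┗━━━━━┗━━━━━━━━━━━━━━━━━━━━━━━━━━━━━━━━━━
                                         
                                         
                                         
                                         
                                         


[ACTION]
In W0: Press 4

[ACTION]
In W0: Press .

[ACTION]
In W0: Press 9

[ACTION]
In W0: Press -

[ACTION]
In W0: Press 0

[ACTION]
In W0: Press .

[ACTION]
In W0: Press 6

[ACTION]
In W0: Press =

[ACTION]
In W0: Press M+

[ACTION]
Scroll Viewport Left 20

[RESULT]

┃├───┼───┼───┼───┤                 ┃     
┃│ 4 │ ┏━━━━━━━━━━━━━━━━━━━━━━━━━━━━━━━━━
┃┏━━━━━┃ DataTable                       
┃┃ Slid┠─────────────────────────────────
┗┠─────┃Amount  │ID  │Email           │Ag
 ┃┌────┃────────┼────┼────────────────┼──
 ┃│  9 ┃$3834.00│1002│bob1@mail.com   │28
 ┃├────┃$989.76 │1009│alice80@mail.com│37
 ┃│  1 ┃$3031.21│1001│frank95@mail.com│38
 ┃├────┃$3558.55│1004│bob33@mail.com  │45
 ┃│ 13 ┃$200.79 │1000│bob5@mail.com   │47
 ┗━━━━━┗━━━━━━━━━━━━━━━━━━━━━━━━━━━━━━━━━
                                         
                                         
                                         
                                         
                                         


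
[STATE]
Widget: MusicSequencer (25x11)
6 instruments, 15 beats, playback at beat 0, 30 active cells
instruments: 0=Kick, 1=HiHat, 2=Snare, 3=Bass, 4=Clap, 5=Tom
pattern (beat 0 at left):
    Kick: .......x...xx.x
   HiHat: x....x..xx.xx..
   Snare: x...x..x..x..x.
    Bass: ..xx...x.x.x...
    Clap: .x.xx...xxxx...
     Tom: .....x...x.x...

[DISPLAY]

      ▼12345678901234    
  Kick·······█···██·█    
 HiHat█····█··██·██··    
 Snare█···█··█··█··█·    
  Bass··██···█·█·█···    
  Clap·█·██···████···    
   Tom·····█···█·█···    
                         
                         
                         
                         


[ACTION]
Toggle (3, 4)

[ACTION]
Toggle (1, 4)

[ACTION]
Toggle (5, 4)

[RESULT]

      ▼12345678901234    
  Kick·······█···██·█    
 HiHat█···██··██·██··    
 Snare█···█··█··█··█·    
  Bass··███··█·█·█···    
  Clap·█·██···████···    
   Tom····██···█·█···    
                         
                         
                         
                         


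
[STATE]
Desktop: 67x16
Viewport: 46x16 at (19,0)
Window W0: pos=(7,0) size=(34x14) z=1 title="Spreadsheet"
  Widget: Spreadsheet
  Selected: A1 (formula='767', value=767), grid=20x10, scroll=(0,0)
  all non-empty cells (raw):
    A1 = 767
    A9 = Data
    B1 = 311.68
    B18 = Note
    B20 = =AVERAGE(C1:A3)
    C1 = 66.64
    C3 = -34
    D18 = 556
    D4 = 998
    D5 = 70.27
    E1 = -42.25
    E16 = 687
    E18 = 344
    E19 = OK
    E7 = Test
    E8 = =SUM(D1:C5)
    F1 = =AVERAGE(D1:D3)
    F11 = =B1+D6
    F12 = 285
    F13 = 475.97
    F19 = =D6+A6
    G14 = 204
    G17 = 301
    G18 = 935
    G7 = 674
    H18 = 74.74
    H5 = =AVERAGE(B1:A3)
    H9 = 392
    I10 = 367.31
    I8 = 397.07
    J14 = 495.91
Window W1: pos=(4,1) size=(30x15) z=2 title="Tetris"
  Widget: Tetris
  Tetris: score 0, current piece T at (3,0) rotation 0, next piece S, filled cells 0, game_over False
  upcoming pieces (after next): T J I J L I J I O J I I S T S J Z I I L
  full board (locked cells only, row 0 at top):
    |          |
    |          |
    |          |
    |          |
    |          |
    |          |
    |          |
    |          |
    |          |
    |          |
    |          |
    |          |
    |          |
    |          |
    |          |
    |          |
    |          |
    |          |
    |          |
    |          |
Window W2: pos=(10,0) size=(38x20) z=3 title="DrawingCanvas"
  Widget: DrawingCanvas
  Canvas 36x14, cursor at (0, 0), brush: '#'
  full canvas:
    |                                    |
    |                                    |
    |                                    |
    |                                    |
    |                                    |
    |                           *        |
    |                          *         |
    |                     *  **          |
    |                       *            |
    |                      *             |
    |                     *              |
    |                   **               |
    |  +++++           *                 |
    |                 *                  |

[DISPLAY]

━━━━━━━━━━━━━━━━━━━━━━━━━━━━┓                 
Canvas                      ┃                 
────────────────────────────┨                 
                            ┃                 
                            ┃                 
                            ┃                 
                            ┃                 
                            ┃                 
                   *        ┃                 
                  *         ┃                 
             *  **          ┃                 
               *            ┃                 
              *             ┃                 
             *              ┃                 
           **               ┃                 
          *                 ┃                 


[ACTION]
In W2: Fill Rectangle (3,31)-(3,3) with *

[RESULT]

━━━━━━━━━━━━━━━━━━━━━━━━━━━━┓                 
Canvas                      ┃                 
────────────────────────────┨                 
                            ┃                 
                            ┃                 
                            ┃                 
************************    ┃                 
                            ┃                 
                   *        ┃                 
                  *         ┃                 
             *  **          ┃                 
               *            ┃                 
              *             ┃                 
             *              ┃                 
           **               ┃                 
          *                 ┃                 


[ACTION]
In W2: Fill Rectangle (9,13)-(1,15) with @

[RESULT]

━━━━━━━━━━━━━━━━━━━━━━━━━━━━┓                 
Canvas                      ┃                 
────────────────────────────┨                 
                            ┃                 
     @@@                    ┃                 
     @@@                    ┃                 
*****@@@****************    ┃                 
     @@@                    ┃                 
     @@@           *        ┃                 
     @@@          *         ┃                 
     @@@     *  **          ┃                 
     @@@       *            ┃                 
     @@@      *             ┃                 
             *              ┃                 
           **               ┃                 
          *                 ┃                 


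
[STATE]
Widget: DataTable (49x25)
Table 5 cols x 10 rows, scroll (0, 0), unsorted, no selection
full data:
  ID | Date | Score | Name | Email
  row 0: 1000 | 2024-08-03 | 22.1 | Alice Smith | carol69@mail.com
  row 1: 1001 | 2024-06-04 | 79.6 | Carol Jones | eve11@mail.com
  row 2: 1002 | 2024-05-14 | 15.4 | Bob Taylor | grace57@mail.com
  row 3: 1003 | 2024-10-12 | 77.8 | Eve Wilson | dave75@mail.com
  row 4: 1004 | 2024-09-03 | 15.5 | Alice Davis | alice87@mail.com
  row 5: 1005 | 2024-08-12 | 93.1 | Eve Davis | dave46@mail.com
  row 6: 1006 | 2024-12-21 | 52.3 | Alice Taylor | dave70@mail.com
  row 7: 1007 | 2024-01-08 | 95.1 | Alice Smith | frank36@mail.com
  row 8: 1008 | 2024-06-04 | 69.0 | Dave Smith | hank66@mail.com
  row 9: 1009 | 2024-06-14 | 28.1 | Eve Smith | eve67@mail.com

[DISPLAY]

ID  │Date      │Score│Name        │Email         
────┼──────────┼─────┼────────────┼──────────────
1000│2024-08-03│22.1 │Alice Smith │carol69@mail.c
1001│2024-06-04│79.6 │Carol Jones │eve11@mail.com
1002│2024-05-14│15.4 │Bob Taylor  │grace57@mail.c
1003│2024-10-12│77.8 │Eve Wilson  │dave75@mail.co
1004│2024-09-03│15.5 │Alice Davis │alice87@mail.c
1005│2024-08-12│93.1 │Eve Davis   │dave46@mail.co
1006│2024-12-21│52.3 │Alice Taylor│dave70@mail.co
1007│2024-01-08│95.1 │Alice Smith │frank36@mail.c
1008│2024-06-04│69.0 │Dave Smith  │hank66@mail.co
1009│2024-06-14│28.1 │Eve Smith   │eve67@mail.com
                                                 
                                                 
                                                 
                                                 
                                                 
                                                 
                                                 
                                                 
                                                 
                                                 
                                                 
                                                 
                                                 


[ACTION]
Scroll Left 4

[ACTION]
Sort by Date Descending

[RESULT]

ID  │Date     ▼│Score│Name        │Email         
────┼──────────┼─────┼────────────┼──────────────
1006│2024-12-21│52.3 │Alice Taylor│dave70@mail.co
1003│2024-10-12│77.8 │Eve Wilson  │dave75@mail.co
1004│2024-09-03│15.5 │Alice Davis │alice87@mail.c
1005│2024-08-12│93.1 │Eve Davis   │dave46@mail.co
1000│2024-08-03│22.1 │Alice Smith │carol69@mail.c
1009│2024-06-14│28.1 │Eve Smith   │eve67@mail.com
1001│2024-06-04│79.6 │Carol Jones │eve11@mail.com
1008│2024-06-04│69.0 │Dave Smith  │hank66@mail.co
1002│2024-05-14│15.4 │Bob Taylor  │grace57@mail.c
1007│2024-01-08│95.1 │Alice Smith │frank36@mail.c
                                                 
                                                 
                                                 
                                                 
                                                 
                                                 
                                                 
                                                 
                                                 
                                                 
                                                 
                                                 
                                                 


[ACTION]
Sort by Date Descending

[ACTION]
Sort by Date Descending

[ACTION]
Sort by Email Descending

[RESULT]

ID  │Date      │Score│Name        │Email         
────┼──────────┼─────┼────────────┼──────────────
1008│2024-06-04│69.0 │Dave Smith  │hank66@mail.co
1002│2024-05-14│15.4 │Bob Taylor  │grace57@mail.c
1007│2024-01-08│95.1 │Alice Smith │frank36@mail.c
1009│2024-06-14│28.1 │Eve Smith   │eve67@mail.com
1001│2024-06-04│79.6 │Carol Jones │eve11@mail.com
1003│2024-10-12│77.8 │Eve Wilson  │dave75@mail.co
1006│2024-12-21│52.3 │Alice Taylor│dave70@mail.co
1005│2024-08-12│93.1 │Eve Davis   │dave46@mail.co
1000│2024-08-03│22.1 │Alice Smith │carol69@mail.c
1004│2024-09-03│15.5 │Alice Davis │alice87@mail.c
                                                 
                                                 
                                                 
                                                 
                                                 
                                                 
                                                 
                                                 
                                                 
                                                 
                                                 
                                                 
                                                 


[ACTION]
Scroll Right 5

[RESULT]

  │Date      │Score│Name        │Email          ▼
──┼──────────┼─────┼────────────┼────────────────
08│2024-06-04│69.0 │Dave Smith  │hank66@mail.com 
02│2024-05-14│15.4 │Bob Taylor  │grace57@mail.com
07│2024-01-08│95.1 │Alice Smith │frank36@mail.com
09│2024-06-14│28.1 │Eve Smith   │eve67@mail.com  
01│2024-06-04│79.6 │Carol Jones │eve11@mail.com  
03│2024-10-12│77.8 │Eve Wilson  │dave75@mail.com 
06│2024-12-21│52.3 │Alice Taylor│dave70@mail.com 
05│2024-08-12│93.1 │Eve Davis   │dave46@mail.com 
00│2024-08-03│22.1 │Alice Smith │carol69@mail.com
04│2024-09-03│15.5 │Alice Davis │alice87@mail.com
                                                 
                                                 
                                                 
                                                 
                                                 
                                                 
                                                 
                                                 
                                                 
                                                 
                                                 
                                                 
                                                 


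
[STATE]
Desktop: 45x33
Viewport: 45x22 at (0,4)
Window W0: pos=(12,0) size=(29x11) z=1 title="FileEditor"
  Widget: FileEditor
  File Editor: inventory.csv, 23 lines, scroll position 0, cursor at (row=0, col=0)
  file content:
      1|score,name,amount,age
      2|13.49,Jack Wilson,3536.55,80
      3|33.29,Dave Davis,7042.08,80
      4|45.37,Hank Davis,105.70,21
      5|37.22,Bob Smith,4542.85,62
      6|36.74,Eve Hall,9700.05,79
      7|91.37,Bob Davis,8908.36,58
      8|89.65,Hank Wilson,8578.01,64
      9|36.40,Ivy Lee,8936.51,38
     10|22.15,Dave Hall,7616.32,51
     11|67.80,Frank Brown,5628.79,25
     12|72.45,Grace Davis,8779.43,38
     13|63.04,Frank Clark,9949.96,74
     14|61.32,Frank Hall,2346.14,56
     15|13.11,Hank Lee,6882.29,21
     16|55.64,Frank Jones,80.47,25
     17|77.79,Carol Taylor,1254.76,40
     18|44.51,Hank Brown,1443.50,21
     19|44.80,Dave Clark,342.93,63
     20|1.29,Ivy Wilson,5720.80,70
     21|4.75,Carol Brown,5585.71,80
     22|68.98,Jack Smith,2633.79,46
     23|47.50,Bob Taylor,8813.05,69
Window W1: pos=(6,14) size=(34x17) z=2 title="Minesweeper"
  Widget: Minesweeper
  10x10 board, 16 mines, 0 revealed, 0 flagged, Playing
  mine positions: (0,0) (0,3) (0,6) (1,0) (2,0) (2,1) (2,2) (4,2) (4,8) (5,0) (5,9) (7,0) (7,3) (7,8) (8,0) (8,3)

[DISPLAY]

            ┃13.49,Jack Wilson,3536.55,█┃    
            ┃33.29,Dave Davis,7042.08,8░┃    
            ┃45.37,Hank Davis,105.70,21░┃    
            ┃37.22,Bob Smith,4542.85,62░┃    
            ┃36.74,Eve Hall,9700.05,79 ░┃    
            ┃91.37,Bob Davis,8908.36,58▼┃    
            ┗━━━━━━━━━━━━━━━━━━━━━━━━━━━┛    
                                             
                                             
                                             
      ┏━━━━━━━━━━━━━━━━━━━━━━━━━━━━━━━━┓     
      ┃ Minesweeper                    ┃     
      ┠────────────────────────────────┨     
      ┃■■■■■■■■■■                      ┃     
      ┃■■■■■■■■■■                      ┃     
      ┃■■■■■■■■■■                      ┃     
      ┃■■■■■■■■■■                      ┃     
      ┃■■■■■■■■■■                      ┃     
      ┃■■■■■■■■■■                      ┃     
      ┃■■■■■■■■■■                      ┃     
      ┃■■■■■■■■■■                      ┃     
      ┃■■■■■■■■■■                      ┃     


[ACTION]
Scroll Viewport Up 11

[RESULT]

            ┏━━━━━━━━━━━━━━━━━━━━━━━━━━━┓    
            ┃ FileEditor                ┃    
            ┠───────────────────────────┨    
            ┃█core,name,amount,age     ▲┃    
            ┃13.49,Jack Wilson,3536.55,█┃    
            ┃33.29,Dave Davis,7042.08,8░┃    
            ┃45.37,Hank Davis,105.70,21░┃    
            ┃37.22,Bob Smith,4542.85,62░┃    
            ┃36.74,Eve Hall,9700.05,79 ░┃    
            ┃91.37,Bob Davis,8908.36,58▼┃    
            ┗━━━━━━━━━━━━━━━━━━━━━━━━━━━┛    
                                             
                                             
                                             
      ┏━━━━━━━━━━━━━━━━━━━━━━━━━━━━━━━━┓     
      ┃ Minesweeper                    ┃     
      ┠────────────────────────────────┨     
      ┃■■■■■■■■■■                      ┃     
      ┃■■■■■■■■■■                      ┃     
      ┃■■■■■■■■■■                      ┃     
      ┃■■■■■■■■■■                      ┃     
      ┃■■■■■■■■■■                      ┃     


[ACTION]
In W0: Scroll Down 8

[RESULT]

            ┏━━━━━━━━━━━━━━━━━━━━━━━━━━━┓    
            ┃ FileEditor                ┃    
            ┠───────────────────────────┨    
            ┃36.40,Ivy Lee,8936.51,38  ▲┃    
            ┃22.15,Dave Hall,7616.32,51░┃    
            ┃67.80,Frank Brown,5628.79,░┃    
            ┃72.45,Grace Davis,8779.43,█┃    
            ┃63.04,Frank Clark,9949.96,░┃    
            ┃61.32,Frank Hall,2346.14,5░┃    
            ┃13.11,Hank Lee,6882.29,21 ▼┃    
            ┗━━━━━━━━━━━━━━━━━━━━━━━━━━━┛    
                                             
                                             
                                             
      ┏━━━━━━━━━━━━━━━━━━━━━━━━━━━━━━━━┓     
      ┃ Minesweeper                    ┃     
      ┠────────────────────────────────┨     
      ┃■■■■■■■■■■                      ┃     
      ┃■■■■■■■■■■                      ┃     
      ┃■■■■■■■■■■                      ┃     
      ┃■■■■■■■■■■                      ┃     
      ┃■■■■■■■■■■                      ┃     


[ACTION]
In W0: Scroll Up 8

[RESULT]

            ┏━━━━━━━━━━━━━━━━━━━━━━━━━━━┓    
            ┃ FileEditor                ┃    
            ┠───────────────────────────┨    
            ┃█core,name,amount,age     ▲┃    
            ┃13.49,Jack Wilson,3536.55,█┃    
            ┃33.29,Dave Davis,7042.08,8░┃    
            ┃45.37,Hank Davis,105.70,21░┃    
            ┃37.22,Bob Smith,4542.85,62░┃    
            ┃36.74,Eve Hall,9700.05,79 ░┃    
            ┃91.37,Bob Davis,8908.36,58▼┃    
            ┗━━━━━━━━━━━━━━━━━━━━━━━━━━━┛    
                                             
                                             
                                             
      ┏━━━━━━━━━━━━━━━━━━━━━━━━━━━━━━━━┓     
      ┃ Minesweeper                    ┃     
      ┠────────────────────────────────┨     
      ┃■■■■■■■■■■                      ┃     
      ┃■■■■■■■■■■                      ┃     
      ┃■■■■■■■■■■                      ┃     
      ┃■■■■■■■■■■                      ┃     
      ┃■■■■■■■■■■                      ┃     


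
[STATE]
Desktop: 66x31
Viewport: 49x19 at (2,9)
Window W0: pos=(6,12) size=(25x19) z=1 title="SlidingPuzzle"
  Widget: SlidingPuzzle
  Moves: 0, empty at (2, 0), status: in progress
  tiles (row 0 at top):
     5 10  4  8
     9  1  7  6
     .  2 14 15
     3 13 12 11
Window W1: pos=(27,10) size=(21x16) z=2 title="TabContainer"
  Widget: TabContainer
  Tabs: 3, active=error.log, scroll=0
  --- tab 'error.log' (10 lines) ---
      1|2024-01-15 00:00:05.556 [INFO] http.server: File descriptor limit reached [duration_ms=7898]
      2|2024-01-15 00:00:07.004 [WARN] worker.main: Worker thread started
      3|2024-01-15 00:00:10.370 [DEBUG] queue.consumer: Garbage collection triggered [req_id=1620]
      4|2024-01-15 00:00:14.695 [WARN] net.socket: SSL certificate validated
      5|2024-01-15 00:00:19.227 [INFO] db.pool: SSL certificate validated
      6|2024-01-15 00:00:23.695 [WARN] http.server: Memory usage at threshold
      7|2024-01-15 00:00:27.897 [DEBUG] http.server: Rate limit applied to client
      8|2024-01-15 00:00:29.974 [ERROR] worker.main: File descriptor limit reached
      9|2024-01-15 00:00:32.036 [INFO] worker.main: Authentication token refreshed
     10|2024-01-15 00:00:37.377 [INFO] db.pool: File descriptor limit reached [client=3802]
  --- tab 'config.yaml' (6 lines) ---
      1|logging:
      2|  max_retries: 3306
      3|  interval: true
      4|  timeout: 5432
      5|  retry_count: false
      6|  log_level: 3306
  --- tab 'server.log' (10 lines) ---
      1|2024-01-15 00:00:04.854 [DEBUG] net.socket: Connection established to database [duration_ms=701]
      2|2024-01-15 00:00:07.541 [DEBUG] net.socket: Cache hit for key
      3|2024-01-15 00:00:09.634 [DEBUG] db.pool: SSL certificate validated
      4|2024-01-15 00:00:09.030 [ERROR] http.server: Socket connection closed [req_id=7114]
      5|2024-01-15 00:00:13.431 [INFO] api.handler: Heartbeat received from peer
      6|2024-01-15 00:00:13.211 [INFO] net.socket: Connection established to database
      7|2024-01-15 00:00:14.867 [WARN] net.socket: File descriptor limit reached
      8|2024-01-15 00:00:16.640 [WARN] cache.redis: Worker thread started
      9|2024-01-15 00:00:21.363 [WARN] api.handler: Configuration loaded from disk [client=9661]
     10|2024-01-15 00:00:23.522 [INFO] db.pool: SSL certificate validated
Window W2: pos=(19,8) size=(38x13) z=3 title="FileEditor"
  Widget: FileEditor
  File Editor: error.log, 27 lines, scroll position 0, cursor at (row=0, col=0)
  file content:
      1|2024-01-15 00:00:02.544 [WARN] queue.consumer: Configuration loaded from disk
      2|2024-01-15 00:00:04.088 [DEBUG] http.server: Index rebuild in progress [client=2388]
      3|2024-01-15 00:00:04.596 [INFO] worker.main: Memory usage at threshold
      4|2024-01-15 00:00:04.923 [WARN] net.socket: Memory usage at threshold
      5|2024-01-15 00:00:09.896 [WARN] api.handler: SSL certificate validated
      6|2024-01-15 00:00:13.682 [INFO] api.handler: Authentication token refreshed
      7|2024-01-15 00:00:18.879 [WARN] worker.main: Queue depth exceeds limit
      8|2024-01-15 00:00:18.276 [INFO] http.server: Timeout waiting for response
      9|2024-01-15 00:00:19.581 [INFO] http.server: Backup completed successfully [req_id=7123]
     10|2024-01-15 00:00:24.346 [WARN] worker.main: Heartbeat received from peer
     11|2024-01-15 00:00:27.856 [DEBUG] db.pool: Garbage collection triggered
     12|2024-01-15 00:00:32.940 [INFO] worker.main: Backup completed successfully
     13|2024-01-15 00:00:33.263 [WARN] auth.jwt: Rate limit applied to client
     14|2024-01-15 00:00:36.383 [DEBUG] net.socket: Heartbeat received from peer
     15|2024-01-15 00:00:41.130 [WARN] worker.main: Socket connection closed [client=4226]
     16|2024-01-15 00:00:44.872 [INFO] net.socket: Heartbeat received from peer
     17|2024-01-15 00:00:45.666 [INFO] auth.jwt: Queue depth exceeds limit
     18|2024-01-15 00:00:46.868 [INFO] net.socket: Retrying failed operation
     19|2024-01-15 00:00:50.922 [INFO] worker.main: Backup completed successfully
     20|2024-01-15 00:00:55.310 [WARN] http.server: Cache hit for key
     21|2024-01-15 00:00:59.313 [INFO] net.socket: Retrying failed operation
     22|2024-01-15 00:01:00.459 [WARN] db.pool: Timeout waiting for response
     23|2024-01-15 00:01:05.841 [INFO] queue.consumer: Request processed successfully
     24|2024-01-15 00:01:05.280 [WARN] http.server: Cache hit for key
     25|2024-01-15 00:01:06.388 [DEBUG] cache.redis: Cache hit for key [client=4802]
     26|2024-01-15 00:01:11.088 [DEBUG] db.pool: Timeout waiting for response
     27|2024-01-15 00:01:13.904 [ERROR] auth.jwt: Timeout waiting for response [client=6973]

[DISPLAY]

                 ┃ FileEditor                    
                 ┠───────────────────────────────
                 ┃█024-01-15 00:00:02.544 [WARN] 
    ┏━━━━━━━━━━━━┃2024-01-15 00:00:04.088 [DEBUG]
    ┃ SlidingPuzz┃2024-01-15 00:00:04.596 [INFO] 
    ┠────────────┃2024-01-15 00:00:04.923 [WARN] 
    ┃┌────┬────┬─┃2024-01-15 00:00:09.896 [WARN] 
    ┃│  5 │ 10 │ ┃2024-01-15 00:00:13.682 [INFO] 
    ┃├────┼────┼─┃2024-01-15 00:00:18.879 [WARN] 
    ┃│  9 │  1 │ ┃2024-01-15 00:00:18.276 [INFO] 
    ┃├────┼────┼─┃2024-01-15 00:00:19.581 [INFO] 
    ┃│    │  2 │ ┗━━━━━━━━━━━━━━━━━━━━━━━━━━━━━━━
    ┃├────┼────┼────┼────┃2024-01-15 00:00:27┃   
    ┃│  3 │ 13 │ 12 │ 11 ┃2024-01-15 00:00:29┃   
    ┃└────┴────┴────┴────┃2024-01-15 00:00:32┃   
    ┃Moves: 0            ┃2024-01-15 00:00:37┃   
    ┃                    ┗━━━━━━━━━━━━━━━━━━━┛   
    ┃                       ┃                    
    ┃                       ┃                    


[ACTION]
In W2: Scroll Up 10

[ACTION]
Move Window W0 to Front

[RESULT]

                 ┃ FileEditor                    
                 ┠───────────────────────────────
                 ┃█024-01-15 00:00:02.544 [WARN] 
    ┏━━━━━━━━━━━━━━━━━━━━━━━┓00:00:04.088 [DEBUG]
    ┃ SlidingPuzzle         ┃00:00:04.596 [INFO] 
    ┠───────────────────────┨00:00:04.923 [WARN] 
    ┃┌────┬────┬────┬────┐  ┃00:00:09.896 [WARN] 
    ┃│  5 │ 10 │  4 │  8 │  ┃00:00:13.682 [INFO] 
    ┃├────┼────┼────┼────┤  ┃00:00:18.879 [WARN] 
    ┃│  9 │  1 │  7 │  6 │  ┃00:00:18.276 [INFO] 
    ┃├────┼────┼────┼────┤  ┃00:00:19.581 [INFO] 
    ┃│    │  2 │ 14 │ 15 │  ┃━━━━━━━━━━━━━━━━━━━━
    ┃├────┼────┼────┼────┤  ┃4-01-15 00:00:27┃   
    ┃│  3 │ 13 │ 12 │ 11 │  ┃4-01-15 00:00:29┃   
    ┃└────┴────┴────┴────┘  ┃4-01-15 00:00:32┃   
    ┃Moves: 0               ┃4-01-15 00:00:37┃   
    ┃                       ┃━━━━━━━━━━━━━━━━┛   
    ┃                       ┃                    
    ┃                       ┃                    


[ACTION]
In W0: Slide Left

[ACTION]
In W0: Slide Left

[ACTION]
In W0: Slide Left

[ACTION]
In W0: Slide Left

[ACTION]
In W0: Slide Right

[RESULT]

                 ┃ FileEditor                    
                 ┠───────────────────────────────
                 ┃█024-01-15 00:00:02.544 [WARN] 
    ┏━━━━━━━━━━━━━━━━━━━━━━━┓00:00:04.088 [DEBUG]
    ┃ SlidingPuzzle         ┃00:00:04.596 [INFO] 
    ┠───────────────────────┨00:00:04.923 [WARN] 
    ┃┌────┬────┬────┬────┐  ┃00:00:09.896 [WARN] 
    ┃│  5 │ 10 │  4 │  8 │  ┃00:00:13.682 [INFO] 
    ┃├────┼────┼────┼────┤  ┃00:00:18.879 [WARN] 
    ┃│  9 │  1 │  7 │  6 │  ┃00:00:18.276 [INFO] 
    ┃├────┼────┼────┼────┤  ┃00:00:19.581 [INFO] 
    ┃│  2 │ 14 │    │ 15 │  ┃━━━━━━━━━━━━━━━━━━━━
    ┃├────┼────┼────┼────┤  ┃4-01-15 00:00:27┃   
    ┃│  3 │ 13 │ 12 │ 11 │  ┃4-01-15 00:00:29┃   
    ┃└────┴────┴────┴────┘  ┃4-01-15 00:00:32┃   
    ┃Moves: 4               ┃4-01-15 00:00:37┃   
    ┃                       ┃━━━━━━━━━━━━━━━━┛   
    ┃                       ┃                    
    ┃                       ┃                    
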